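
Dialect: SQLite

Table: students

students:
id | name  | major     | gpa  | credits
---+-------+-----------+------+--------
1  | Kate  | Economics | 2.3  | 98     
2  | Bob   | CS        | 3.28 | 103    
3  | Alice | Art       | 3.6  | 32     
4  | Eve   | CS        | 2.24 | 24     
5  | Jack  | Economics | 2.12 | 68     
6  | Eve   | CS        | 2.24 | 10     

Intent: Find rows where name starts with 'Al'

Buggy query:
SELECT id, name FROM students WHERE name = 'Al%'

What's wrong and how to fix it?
Bug: Wildcards only work with LIKE; '=' treats '%' as a literal character

Fix: Use LIKE for wildcard pattern matching

Corrected query:
SELECT id, name FROM students WHERE name LIKE 'Al%'

Result:
id | name 
---+------
3  | Alice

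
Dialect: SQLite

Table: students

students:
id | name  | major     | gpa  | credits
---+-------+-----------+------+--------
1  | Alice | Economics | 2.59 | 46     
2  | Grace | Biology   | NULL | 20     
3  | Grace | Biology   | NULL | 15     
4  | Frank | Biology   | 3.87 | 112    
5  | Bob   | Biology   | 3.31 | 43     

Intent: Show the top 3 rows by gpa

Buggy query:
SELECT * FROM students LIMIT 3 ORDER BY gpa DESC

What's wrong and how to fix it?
Bug: ORDER BY cannot follow LIMIT; LIMIT is the final clause

Fix: Swap the clauses: ORDER BY first, then LIMIT

Corrected query:
SELECT * FROM students ORDER BY gpa DESC LIMIT 3

Result:
id | name  | major     | gpa  | credits
---+-------+-----------+------+--------
4  | Frank | Biology   | 3.87 | 112    
5  | Bob   | Biology   | 3.31 | 43     
1  | Alice | Economics | 2.59 | 46     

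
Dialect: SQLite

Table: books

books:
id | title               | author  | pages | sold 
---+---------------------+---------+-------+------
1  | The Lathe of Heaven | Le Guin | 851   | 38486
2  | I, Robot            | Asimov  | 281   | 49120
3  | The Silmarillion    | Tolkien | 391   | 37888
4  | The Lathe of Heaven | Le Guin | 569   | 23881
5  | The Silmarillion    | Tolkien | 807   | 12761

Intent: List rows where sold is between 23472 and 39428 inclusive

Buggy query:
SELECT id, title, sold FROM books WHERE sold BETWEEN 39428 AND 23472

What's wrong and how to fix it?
Bug: The bounds are reversed; BETWEEN a AND b requires a <= b to match anything

Fix: Write BETWEEN 23472 AND 39428

Corrected query:
SELECT id, title, sold FROM books WHERE sold BETWEEN 23472 AND 39428

Result:
id | title               | sold 
---+---------------------+------
1  | The Lathe of Heaven | 38486
3  | The Silmarillion    | 37888
4  | The Lathe of Heaven | 23881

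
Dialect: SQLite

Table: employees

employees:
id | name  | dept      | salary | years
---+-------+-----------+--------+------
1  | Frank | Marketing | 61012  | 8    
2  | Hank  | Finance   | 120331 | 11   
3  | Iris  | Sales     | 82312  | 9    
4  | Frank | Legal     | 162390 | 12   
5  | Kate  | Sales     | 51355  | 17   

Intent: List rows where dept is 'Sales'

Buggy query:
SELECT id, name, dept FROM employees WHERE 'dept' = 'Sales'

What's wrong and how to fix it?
Bug: 'dept' in single quotes is a string literal, not the column; the comparison is literal-vs-literal and never true

Fix: Remove the quotes around the column name (or use double quotes for an identifier)

Corrected query:
SELECT id, name, dept FROM employees WHERE dept = 'Sales'

Result:
id | name | dept 
---+------+------
3  | Iris | Sales
5  | Kate | Sales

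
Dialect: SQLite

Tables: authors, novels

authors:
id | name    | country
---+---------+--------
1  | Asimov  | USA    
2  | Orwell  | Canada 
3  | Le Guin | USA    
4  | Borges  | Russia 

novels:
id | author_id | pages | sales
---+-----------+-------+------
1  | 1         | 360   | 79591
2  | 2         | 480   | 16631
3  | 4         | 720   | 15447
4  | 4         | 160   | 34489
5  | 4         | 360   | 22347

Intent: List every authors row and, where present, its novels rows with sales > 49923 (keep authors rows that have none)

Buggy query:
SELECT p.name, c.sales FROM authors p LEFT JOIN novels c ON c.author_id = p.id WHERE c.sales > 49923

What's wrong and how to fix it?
Bug: Filtering c.sales in WHERE discards the NULL rows produced by LEFT JOIN, turning it into an inner join

Fix: Put 'c.sales > 49923' in the JOIN's ON clause instead of WHERE

Corrected query:
SELECT p.name, c.sales FROM authors p LEFT JOIN novels c ON c.author_id = p.id AND c.sales > 49923

Result:
name    | sales
--------+------
Asimov  | 79591
Orwell  | NULL 
Le Guin | NULL 
Borges  | NULL 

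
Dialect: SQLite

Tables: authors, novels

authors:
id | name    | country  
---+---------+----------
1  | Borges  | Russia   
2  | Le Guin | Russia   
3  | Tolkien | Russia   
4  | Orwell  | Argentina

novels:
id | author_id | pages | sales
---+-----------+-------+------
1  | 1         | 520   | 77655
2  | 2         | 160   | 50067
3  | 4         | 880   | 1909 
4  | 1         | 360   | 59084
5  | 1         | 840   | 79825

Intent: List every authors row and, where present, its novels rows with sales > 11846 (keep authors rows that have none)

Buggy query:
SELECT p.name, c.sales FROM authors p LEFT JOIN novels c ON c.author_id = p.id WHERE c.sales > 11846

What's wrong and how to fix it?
Bug: A WHERE condition on the right-hand table after LEFT JOIN drops unmatched parents

Fix: Put 'c.sales > 11846' in the JOIN's ON clause instead of WHERE

Corrected query:
SELECT p.name, c.sales FROM authors p LEFT JOIN novels c ON c.author_id = p.id AND c.sales > 11846

Result:
name    | sales
--------+------
Borges  | 59084
Borges  | 77655
Borges  | 79825
Le Guin | 50067
Tolkien | NULL 
Orwell  | NULL 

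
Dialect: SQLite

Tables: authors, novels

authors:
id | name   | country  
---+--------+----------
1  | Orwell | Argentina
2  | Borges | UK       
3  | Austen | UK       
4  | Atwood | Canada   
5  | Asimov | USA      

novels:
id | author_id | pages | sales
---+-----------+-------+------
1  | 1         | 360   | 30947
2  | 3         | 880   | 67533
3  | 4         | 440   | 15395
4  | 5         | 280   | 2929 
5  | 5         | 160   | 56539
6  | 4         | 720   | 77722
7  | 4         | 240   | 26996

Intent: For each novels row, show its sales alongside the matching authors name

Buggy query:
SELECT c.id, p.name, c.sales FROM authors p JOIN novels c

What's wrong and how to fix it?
Bug: JOIN with no ON clause produces a cartesian product; every novels row pairs with every authors row

Fix: Specify the join condition linking the foreign key to the parent id

Corrected query:
SELECT c.id, p.name, c.sales FROM authors p JOIN novels c ON c.author_id = p.id

Result:
id | name   | sales
---+--------+------
1  | Orwell | 30947
2  | Austen | 67533
3  | Atwood | 15395
4  | Asimov | 2929 
5  | Asimov | 56539
6  | Atwood | 77722
7  | Atwood | 26996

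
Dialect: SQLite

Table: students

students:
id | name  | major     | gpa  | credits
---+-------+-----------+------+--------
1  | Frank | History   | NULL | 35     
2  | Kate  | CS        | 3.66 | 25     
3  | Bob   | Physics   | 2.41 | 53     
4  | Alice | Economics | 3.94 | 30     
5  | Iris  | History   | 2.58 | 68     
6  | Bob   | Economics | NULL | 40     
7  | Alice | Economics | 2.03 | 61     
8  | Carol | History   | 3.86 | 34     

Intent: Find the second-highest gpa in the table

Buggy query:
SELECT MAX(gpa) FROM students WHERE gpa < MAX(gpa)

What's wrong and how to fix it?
Bug: MAX(gpa) on the right of the comparison is an aggregate-in-WHERE error

Fix: Put the inner MAX in a scalar subquery

Corrected query:
SELECT MAX(gpa) FROM students WHERE gpa < (SELECT MAX(gpa) FROM students)

Result:
MAX(gpa)
--------
3.86    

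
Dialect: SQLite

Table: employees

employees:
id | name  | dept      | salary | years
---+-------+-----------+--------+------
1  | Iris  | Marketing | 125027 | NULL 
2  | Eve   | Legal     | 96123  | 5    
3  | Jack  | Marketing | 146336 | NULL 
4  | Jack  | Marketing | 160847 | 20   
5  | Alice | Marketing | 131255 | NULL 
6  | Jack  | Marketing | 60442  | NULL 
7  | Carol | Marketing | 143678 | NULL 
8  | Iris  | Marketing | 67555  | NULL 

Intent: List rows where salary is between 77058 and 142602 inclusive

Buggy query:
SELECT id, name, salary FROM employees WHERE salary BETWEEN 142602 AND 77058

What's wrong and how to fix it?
Bug: BETWEEN expects the lower bound first; with 142602 AND 77058 the range is empty

Fix: Swap the bounds so the smaller value comes first

Corrected query:
SELECT id, name, salary FROM employees WHERE salary BETWEEN 77058 AND 142602

Result:
id | name  | salary
---+-------+-------
1  | Iris  | 125027
2  | Eve   | 96123 
5  | Alice | 131255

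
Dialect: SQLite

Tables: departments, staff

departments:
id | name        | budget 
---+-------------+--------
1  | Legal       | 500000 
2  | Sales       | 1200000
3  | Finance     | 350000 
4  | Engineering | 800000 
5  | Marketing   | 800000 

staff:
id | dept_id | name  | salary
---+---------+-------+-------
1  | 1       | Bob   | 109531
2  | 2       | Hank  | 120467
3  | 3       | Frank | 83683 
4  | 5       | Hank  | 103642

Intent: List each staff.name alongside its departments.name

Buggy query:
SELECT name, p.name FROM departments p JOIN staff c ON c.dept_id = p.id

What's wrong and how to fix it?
Bug: Both tables have a 'name' column; the unqualified reference is ambiguous

Fix: Prefix ambiguous columns with the table alias

Corrected query:
SELECT c.name, p.name FROM departments p JOIN staff c ON c.dept_id = p.id

Result:
name  | name     
------+----------
Bob   | Legal    
Hank  | Sales    
Frank | Finance  
Hank  | Marketing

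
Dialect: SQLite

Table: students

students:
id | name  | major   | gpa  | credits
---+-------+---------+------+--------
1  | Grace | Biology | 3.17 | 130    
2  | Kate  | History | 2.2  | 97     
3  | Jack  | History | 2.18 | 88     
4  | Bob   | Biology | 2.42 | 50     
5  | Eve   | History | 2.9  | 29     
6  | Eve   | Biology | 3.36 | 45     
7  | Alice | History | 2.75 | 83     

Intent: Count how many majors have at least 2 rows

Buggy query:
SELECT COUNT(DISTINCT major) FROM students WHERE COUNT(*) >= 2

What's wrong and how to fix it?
Bug: COUNT(*) cannot appear in WHERE; the per-group count doesn't exist yet

Fix: Use a subquery that GROUPs and filters with HAVING, then count its rows

Corrected query:
SELECT COUNT(*) FROM (SELECT major FROM students GROUP BY major HAVING COUNT(*) >= 2)

Result:
COUNT(*)
--------
2       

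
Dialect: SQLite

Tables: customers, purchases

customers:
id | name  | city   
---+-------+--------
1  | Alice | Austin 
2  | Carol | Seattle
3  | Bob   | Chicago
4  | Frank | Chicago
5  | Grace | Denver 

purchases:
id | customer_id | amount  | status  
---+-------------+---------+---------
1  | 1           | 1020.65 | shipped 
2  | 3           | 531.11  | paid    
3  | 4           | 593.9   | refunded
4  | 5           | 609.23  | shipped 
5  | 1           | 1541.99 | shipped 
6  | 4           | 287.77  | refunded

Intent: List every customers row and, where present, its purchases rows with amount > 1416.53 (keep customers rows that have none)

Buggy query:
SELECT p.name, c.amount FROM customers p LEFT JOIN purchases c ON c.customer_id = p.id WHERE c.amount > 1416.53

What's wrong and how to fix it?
Bug: Filtering c.amount in WHERE discards the NULL rows produced by LEFT JOIN, turning it into an inner join

Fix: Move the right-table condition into the ON clause so unmatched parents are kept

Corrected query:
SELECT p.name, c.amount FROM customers p LEFT JOIN purchases c ON c.customer_id = p.id AND c.amount > 1416.53

Result:
name  | amount 
------+--------
Alice | 1541.99
Carol | NULL   
Bob   | NULL   
Frank | NULL   
Grace | NULL   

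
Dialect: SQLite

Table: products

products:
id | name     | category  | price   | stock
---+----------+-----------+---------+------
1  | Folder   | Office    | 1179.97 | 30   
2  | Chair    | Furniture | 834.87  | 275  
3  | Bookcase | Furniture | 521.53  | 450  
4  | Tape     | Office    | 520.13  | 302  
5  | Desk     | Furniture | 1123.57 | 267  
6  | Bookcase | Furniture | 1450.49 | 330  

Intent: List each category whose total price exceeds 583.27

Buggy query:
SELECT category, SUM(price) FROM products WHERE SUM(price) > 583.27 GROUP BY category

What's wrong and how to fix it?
Bug: WHERE runs before GROUP BY, so aggregates aren't available there

Fix: Use HAVING (which filters groups after aggregation) instead of WHERE

Corrected query:
SELECT category, SUM(price) FROM products GROUP BY category HAVING SUM(price) > 583.27

Result:
category  | SUM(price)
----------+-----------
Furniture | 3930.46   
Office    | 1700.1    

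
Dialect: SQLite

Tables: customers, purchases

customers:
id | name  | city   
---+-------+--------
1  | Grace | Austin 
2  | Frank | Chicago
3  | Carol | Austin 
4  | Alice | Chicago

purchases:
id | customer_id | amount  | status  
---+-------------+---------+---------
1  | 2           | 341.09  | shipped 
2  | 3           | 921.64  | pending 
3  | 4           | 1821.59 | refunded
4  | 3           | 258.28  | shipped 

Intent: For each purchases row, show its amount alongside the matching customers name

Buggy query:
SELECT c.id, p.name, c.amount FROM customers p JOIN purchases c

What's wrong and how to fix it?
Bug: JOIN with no ON clause produces a cartesian product; every purchases row pairs with every customers row

Fix: Specify the join condition linking the foreign key to the parent id

Corrected query:
SELECT c.id, p.name, c.amount FROM customers p JOIN purchases c ON c.customer_id = p.id

Result:
id | name  | amount 
---+-------+--------
1  | Frank | 341.09 
2  | Carol | 921.64 
3  | Alice | 1821.59
4  | Carol | 258.28 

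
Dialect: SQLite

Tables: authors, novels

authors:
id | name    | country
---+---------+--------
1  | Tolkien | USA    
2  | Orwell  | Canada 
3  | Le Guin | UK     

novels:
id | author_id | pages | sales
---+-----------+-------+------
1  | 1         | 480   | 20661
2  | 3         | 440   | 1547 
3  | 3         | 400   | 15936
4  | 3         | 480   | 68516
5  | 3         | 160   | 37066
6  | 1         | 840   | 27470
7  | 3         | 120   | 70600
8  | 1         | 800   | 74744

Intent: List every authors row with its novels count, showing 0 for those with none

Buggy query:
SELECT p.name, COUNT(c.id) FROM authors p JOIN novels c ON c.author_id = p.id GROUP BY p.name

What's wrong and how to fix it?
Bug: An inner join excludes parents with zero children

Fix: Switch to LEFT JOIN to retain unmatched parent rows

Corrected query:
SELECT p.name, COUNT(c.id) FROM authors p LEFT JOIN novels c ON c.author_id = p.id GROUP BY p.name

Result:
name    | COUNT(c.id)
--------+------------
Le Guin | 5          
Orwell  | 0          
Tolkien | 3          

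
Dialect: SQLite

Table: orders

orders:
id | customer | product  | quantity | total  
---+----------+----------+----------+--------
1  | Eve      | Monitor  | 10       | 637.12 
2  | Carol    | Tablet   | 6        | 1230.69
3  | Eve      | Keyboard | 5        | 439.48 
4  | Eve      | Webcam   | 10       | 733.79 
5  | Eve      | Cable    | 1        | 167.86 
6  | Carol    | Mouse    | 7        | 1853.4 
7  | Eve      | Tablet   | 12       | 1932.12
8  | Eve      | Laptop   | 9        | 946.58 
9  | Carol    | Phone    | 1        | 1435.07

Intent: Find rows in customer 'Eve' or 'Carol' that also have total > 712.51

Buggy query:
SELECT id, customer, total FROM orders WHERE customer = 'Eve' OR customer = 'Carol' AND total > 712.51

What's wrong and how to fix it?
Bug: Without parentheses, AND is evaluated before OR, so the total filter only applies to the 'Carol' branch

Fix: Group the OR with parentheses (or use IN), then AND the threshold

Corrected query:
SELECT id, customer, total FROM orders WHERE (customer = 'Eve' OR customer = 'Carol') AND total > 712.51

Result:
id | customer | total  
---+----------+--------
2  | Carol    | 1230.69
4  | Eve      | 733.79 
6  | Carol    | 1853.4 
7  | Eve      | 1932.12
8  | Eve      | 946.58 
9  | Carol    | 1435.07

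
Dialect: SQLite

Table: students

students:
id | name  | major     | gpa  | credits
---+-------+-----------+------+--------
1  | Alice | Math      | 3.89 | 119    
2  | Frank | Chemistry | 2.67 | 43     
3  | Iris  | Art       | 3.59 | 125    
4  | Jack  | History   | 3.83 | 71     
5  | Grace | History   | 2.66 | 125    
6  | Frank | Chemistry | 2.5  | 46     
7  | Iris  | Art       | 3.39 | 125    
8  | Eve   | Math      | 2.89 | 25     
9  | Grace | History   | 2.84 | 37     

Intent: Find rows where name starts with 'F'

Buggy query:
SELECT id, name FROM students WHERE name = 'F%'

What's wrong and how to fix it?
Bug: Wildcards only work with LIKE; '=' treats '%' as a literal character

Fix: Use LIKE for wildcard pattern matching

Corrected query:
SELECT id, name FROM students WHERE name LIKE 'F%'

Result:
id | name 
---+------
2  | Frank
6  | Frank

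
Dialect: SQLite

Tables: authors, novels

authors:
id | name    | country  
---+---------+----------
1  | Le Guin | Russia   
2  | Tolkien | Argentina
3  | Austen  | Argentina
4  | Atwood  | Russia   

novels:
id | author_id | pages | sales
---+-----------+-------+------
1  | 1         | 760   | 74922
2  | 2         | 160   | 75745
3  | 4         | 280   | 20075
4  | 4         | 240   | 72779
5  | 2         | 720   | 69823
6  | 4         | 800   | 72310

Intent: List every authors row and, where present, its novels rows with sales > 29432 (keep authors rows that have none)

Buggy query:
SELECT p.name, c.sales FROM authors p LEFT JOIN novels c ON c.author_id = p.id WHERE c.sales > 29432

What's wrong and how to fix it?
Bug: A WHERE condition on the right-hand table after LEFT JOIN drops unmatched parents

Fix: Put 'c.sales > 29432' in the JOIN's ON clause instead of WHERE

Corrected query:
SELECT p.name, c.sales FROM authors p LEFT JOIN novels c ON c.author_id = p.id AND c.sales > 29432

Result:
name    | sales
--------+------
Le Guin | 74922
Tolkien | 69823
Tolkien | 75745
Austen  | NULL 
Atwood  | 72310
Atwood  | 72779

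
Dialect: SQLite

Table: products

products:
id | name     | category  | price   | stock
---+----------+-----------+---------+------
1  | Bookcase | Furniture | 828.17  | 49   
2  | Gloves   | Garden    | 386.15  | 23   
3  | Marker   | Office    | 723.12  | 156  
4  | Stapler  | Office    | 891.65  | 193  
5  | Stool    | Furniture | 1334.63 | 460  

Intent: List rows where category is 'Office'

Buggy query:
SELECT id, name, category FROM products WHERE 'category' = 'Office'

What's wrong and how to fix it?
Bug: Single quotes denote string literals in SQL; the column name is being compared as a constant string

Fix: Reference the column as category without single quotes

Corrected query:
SELECT id, name, category FROM products WHERE category = 'Office'

Result:
id | name    | category
---+---------+---------
3  | Marker  | Office  
4  | Stapler | Office  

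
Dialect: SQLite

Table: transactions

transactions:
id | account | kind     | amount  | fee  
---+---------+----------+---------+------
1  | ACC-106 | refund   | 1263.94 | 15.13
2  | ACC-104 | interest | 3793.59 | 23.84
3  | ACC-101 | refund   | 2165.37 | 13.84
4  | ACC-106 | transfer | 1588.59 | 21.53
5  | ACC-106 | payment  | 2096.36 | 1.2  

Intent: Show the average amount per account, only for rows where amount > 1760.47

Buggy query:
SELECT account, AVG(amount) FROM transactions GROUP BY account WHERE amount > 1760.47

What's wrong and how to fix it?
Bug: Row-level WHERE must come before GROUP BY in the clause order

Fix: Move the WHERE clause before GROUP BY

Corrected query:
SELECT account, AVG(amount) FROM transactions WHERE amount > 1760.47 GROUP BY account

Result:
account | AVG(amount)
--------+------------
ACC-101 | 2165.37    
ACC-104 | 3793.59    
ACC-106 | 2096.36    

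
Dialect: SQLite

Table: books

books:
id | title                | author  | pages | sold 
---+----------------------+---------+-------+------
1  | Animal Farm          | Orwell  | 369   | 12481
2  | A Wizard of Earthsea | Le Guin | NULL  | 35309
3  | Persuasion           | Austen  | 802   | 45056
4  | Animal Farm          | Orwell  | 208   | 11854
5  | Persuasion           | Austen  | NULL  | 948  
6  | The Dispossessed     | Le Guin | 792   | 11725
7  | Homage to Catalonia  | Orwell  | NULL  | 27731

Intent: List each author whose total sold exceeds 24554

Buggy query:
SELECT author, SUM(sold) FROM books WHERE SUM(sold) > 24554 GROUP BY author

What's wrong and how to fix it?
Bug: SUM(sold) is an aggregate, but WHERE filters rows before aggregation

Fix: Use HAVING (which filters groups after aggregation) instead of WHERE

Corrected query:
SELECT author, SUM(sold) FROM books GROUP BY author HAVING SUM(sold) > 24554

Result:
author  | SUM(sold)
--------+----------
Austen  | 46004    
Le Guin | 47034    
Orwell  | 52066    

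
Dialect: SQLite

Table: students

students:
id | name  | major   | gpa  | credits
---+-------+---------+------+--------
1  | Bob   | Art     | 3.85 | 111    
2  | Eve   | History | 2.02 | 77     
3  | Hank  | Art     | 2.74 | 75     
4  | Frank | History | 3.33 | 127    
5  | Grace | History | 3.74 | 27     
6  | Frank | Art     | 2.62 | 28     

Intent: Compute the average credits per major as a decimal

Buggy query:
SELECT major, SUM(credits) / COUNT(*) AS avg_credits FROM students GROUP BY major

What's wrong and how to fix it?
Bug: Both operands are integers, so '/' performs integer division and truncates

Fix: Cast one side to REAL so the division keeps the fractional part

Corrected query:
SELECT major, SUM(credits) * 1.0 / COUNT(*) AS avg_credits FROM students GROUP BY major

Result:
major   | avg_credits
--------+------------
Art     | 71.333333  
History | 77         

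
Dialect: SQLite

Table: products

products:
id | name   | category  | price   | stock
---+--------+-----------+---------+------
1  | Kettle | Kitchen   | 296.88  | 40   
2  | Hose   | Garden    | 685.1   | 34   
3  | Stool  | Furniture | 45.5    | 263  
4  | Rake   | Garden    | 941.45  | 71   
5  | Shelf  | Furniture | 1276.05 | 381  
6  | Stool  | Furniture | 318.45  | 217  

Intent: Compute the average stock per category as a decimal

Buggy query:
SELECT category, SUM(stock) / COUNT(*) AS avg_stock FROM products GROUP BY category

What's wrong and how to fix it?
Bug: SUM(stock) and COUNT(*) are both integers; the division truncates the fractional part

Fix: Cast one side to REAL so the division keeps the fractional part

Corrected query:
SELECT category, SUM(stock) * 1.0 / COUNT(*) AS avg_stock FROM products GROUP BY category

Result:
category  | avg_stock
----------+----------
Furniture | 287      
Garden    | 52.5     
Kitchen   | 40       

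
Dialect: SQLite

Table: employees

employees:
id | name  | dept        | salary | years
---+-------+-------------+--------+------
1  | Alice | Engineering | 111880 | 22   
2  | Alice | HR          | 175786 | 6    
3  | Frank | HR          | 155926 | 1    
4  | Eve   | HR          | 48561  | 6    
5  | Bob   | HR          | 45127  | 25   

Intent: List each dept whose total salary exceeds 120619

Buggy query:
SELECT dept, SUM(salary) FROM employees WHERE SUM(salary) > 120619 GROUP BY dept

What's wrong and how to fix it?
Bug: SUM(salary) is an aggregate, but WHERE filters rows before aggregation

Fix: Use HAVING (which filters groups after aggregation) instead of WHERE

Corrected query:
SELECT dept, SUM(salary) FROM employees GROUP BY dept HAVING SUM(salary) > 120619

Result:
dept | SUM(salary)
-----+------------
HR   | 425400     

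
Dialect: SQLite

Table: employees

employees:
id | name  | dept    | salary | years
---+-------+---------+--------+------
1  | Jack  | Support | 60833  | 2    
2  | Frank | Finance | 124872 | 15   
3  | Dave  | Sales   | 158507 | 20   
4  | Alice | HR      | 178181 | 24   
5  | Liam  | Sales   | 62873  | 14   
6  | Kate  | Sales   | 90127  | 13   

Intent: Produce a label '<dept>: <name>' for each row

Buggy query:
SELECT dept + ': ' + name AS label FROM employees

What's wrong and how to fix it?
Bug: '+' is numeric addition; on text columns SQLite converts them to 0 instead of concatenating

Fix: Replace + with || to concatenate text

Corrected query:
SELECT dept || ': ' || name AS label FROM employees

Result:
label         
--------------
Support: Jack 
Finance: Frank
Sales: Dave   
HR: Alice     
Sales: Liam   
Sales: Kate   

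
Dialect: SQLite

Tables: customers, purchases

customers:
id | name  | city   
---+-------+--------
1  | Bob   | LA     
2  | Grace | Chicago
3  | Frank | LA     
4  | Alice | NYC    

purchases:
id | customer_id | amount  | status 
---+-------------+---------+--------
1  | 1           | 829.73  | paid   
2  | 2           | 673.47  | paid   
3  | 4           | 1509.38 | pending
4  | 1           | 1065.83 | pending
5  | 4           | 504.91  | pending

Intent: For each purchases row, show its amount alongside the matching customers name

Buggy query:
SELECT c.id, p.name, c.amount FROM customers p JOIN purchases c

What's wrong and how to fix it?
Bug: JOIN with no ON clause produces a cartesian product; every purchases row pairs with every customers row

Fix: Specify the join condition linking the foreign key to the parent id

Corrected query:
SELECT c.id, p.name, c.amount FROM customers p JOIN purchases c ON c.customer_id = p.id

Result:
id | name  | amount 
---+-------+--------
1  | Bob   | 829.73 
2  | Grace | 673.47 
3  | Alice | 1509.38
4  | Bob   | 1065.83
5  | Alice | 504.91 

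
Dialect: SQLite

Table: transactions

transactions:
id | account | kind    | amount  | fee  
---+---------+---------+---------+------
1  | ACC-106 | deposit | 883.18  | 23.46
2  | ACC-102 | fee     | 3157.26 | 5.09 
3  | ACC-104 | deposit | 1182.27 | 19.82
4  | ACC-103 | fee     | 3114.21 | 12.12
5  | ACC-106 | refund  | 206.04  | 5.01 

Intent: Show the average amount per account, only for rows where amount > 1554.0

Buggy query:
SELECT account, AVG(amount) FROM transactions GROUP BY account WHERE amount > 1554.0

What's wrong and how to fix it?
Bug: Row-level WHERE must come before GROUP BY in the clause order

Fix: Place WHERE between FROM and GROUP BY

Corrected query:
SELECT account, AVG(amount) FROM transactions WHERE amount > 1554.0 GROUP BY account

Result:
account | AVG(amount)
--------+------------
ACC-102 | 3157.26    
ACC-103 | 3114.21    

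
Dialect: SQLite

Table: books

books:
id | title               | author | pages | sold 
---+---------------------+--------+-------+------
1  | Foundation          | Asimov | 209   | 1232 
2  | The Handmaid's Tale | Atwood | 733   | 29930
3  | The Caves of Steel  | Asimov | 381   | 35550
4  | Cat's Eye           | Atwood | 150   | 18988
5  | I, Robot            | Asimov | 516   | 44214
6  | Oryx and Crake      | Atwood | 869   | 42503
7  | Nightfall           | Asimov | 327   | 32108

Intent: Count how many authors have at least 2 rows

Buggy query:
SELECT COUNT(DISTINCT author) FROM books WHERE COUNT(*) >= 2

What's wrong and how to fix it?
Bug: COUNT(*) cannot appear in WHERE; the per-group count doesn't exist yet

Fix: Use a subquery that GROUPs and filters with HAVING, then count its rows

Corrected query:
SELECT COUNT(*) FROM (SELECT author FROM books GROUP BY author HAVING COUNT(*) >= 2)

Result:
COUNT(*)
--------
2       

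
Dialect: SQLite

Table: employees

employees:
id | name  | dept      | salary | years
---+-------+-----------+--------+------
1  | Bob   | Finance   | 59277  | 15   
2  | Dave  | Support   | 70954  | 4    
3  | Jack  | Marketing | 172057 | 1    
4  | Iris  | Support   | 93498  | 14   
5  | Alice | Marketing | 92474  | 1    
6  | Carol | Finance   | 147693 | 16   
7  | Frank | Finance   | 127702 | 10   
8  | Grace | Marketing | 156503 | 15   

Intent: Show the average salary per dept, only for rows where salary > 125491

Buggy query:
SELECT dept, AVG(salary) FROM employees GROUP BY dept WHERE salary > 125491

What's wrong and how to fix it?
Bug: WHERE cannot follow GROUP BY

Fix: Move the WHERE clause before GROUP BY

Corrected query:
SELECT dept, AVG(salary) FROM employees WHERE salary > 125491 GROUP BY dept

Result:
dept      | AVG(salary)
----------+------------
Finance   | 137697.5   
Marketing | 164280     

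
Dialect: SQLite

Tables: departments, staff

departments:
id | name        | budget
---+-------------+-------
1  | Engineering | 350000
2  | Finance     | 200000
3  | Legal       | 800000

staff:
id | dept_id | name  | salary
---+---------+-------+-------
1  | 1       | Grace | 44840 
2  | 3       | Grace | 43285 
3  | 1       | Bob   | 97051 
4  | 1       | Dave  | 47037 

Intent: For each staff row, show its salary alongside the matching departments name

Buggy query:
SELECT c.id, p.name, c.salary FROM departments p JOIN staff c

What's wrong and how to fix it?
Bug: JOIN with no ON clause produces a cartesian product; every staff row pairs with every departments row

Fix: Add ON c.dept_id = p.id to the JOIN

Corrected query:
SELECT c.id, p.name, c.salary FROM departments p JOIN staff c ON c.dept_id = p.id

Result:
id | name        | salary
---+-------------+-------
1  | Engineering | 44840 
2  | Legal       | 43285 
3  | Engineering | 97051 
4  | Engineering | 47037 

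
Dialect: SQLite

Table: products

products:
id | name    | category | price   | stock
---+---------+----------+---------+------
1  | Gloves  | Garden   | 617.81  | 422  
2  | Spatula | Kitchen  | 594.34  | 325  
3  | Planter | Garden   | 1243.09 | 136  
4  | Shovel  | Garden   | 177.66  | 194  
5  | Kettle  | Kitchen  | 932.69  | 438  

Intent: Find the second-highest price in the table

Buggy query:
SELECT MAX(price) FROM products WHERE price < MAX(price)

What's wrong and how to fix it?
Bug: MAX(price) on the right of the comparison is an aggregate-in-WHERE error

Fix: Put the inner MAX in a scalar subquery

Corrected query:
SELECT MAX(price) FROM products WHERE price < (SELECT MAX(price) FROM products)

Result:
MAX(price)
----------
932.69    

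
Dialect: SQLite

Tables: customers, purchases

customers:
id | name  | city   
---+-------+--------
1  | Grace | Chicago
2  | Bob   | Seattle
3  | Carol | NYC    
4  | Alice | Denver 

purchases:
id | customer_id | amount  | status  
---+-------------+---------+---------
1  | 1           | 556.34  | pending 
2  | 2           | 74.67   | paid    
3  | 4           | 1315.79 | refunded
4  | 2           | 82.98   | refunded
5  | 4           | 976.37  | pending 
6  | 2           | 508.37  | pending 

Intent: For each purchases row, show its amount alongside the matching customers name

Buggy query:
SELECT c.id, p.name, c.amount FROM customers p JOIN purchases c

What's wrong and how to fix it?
Bug: JOIN with no ON clause produces a cartesian product; every purchases row pairs with every customers row

Fix: Add ON c.customer_id = p.id to the JOIN

Corrected query:
SELECT c.id, p.name, c.amount FROM customers p JOIN purchases c ON c.customer_id = p.id

Result:
id | name  | amount 
---+-------+--------
1  | Grace | 556.34 
2  | Bob   | 74.67  
3  | Alice | 1315.79
4  | Bob   | 82.98  
5  | Alice | 976.37 
6  | Bob   | 508.37 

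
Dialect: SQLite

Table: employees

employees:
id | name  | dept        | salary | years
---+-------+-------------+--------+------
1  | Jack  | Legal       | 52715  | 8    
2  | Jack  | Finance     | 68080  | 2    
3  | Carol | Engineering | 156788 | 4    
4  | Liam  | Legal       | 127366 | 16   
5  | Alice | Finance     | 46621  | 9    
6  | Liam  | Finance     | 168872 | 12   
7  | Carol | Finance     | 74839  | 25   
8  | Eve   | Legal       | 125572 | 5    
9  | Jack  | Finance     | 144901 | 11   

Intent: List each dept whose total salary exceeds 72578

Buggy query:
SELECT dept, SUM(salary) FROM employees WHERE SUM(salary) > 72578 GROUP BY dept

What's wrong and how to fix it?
Bug: SUM(salary) is an aggregate, but WHERE filters rows before aggregation

Fix: Use HAVING (which filters groups after aggregation) instead of WHERE

Corrected query:
SELECT dept, SUM(salary) FROM employees GROUP BY dept HAVING SUM(salary) > 72578

Result:
dept        | SUM(salary)
------------+------------
Engineering | 156788     
Finance     | 503313     
Legal       | 305653     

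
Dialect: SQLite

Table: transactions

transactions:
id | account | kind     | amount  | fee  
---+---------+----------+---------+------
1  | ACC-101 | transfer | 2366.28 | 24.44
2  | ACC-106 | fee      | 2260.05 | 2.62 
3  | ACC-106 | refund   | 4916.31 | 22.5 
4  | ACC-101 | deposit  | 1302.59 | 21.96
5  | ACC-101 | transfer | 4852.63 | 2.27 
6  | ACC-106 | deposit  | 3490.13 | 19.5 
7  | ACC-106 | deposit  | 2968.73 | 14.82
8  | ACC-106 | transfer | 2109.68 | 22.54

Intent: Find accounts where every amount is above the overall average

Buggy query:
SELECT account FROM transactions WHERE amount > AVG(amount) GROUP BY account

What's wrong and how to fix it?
Bug: AVG() is an aggregate; it can't sit directly in WHERE

Fix: Compute the overall average in a scalar subquery and compare each group's MIN against it in HAVING

Corrected query:
SELECT account FROM transactions GROUP BY account HAVING MIN(amount) > (SELECT AVG(amount) FROM transactions)

Result:
(no rows)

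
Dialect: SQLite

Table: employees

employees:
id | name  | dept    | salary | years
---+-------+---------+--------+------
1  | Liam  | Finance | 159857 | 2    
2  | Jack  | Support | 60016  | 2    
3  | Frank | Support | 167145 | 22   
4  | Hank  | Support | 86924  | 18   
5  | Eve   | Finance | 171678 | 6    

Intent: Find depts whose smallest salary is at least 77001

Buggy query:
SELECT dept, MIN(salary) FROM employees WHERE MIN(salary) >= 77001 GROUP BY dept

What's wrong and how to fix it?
Bug: MIN() in WHERE is a misuse of aggregate

Fix: Use HAVING for the per-group MIN condition

Corrected query:
SELECT dept, MIN(salary) FROM employees GROUP BY dept HAVING MIN(salary) >= 77001

Result:
dept    | MIN(salary)
--------+------------
Finance | 159857     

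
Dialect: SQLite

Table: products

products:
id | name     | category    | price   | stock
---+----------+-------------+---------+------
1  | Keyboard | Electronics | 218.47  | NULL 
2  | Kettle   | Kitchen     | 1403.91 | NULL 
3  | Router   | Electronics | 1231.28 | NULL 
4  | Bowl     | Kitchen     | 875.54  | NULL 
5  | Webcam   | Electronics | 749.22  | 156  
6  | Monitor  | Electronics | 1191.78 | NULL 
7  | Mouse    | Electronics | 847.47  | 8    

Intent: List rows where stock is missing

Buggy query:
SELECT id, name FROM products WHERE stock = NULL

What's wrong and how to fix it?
Bug: Comparing to NULL with '=' never matches; NULL = NULL is unknown, not true

Fix: Replace '= NULL' with 'IS NULL'

Corrected query:
SELECT id, name FROM products WHERE stock IS NULL

Result:
id | name    
---+---------
1  | Keyboard
2  | Kettle  
3  | Router  
4  | Bowl    
6  | Monitor 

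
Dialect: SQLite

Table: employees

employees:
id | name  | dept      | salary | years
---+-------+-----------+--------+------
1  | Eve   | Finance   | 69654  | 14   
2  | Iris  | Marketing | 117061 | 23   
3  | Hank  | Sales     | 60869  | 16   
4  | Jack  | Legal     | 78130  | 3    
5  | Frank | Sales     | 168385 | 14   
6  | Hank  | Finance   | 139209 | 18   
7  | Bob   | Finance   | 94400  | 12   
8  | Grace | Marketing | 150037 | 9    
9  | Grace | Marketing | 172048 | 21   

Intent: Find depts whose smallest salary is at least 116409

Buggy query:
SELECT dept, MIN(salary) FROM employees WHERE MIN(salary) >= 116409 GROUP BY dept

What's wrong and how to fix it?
Bug: Aggregates like MIN are computed per group after WHERE runs

Fix: Replace WHERE with HAVING after the GROUP BY

Corrected query:
SELECT dept, MIN(salary) FROM employees GROUP BY dept HAVING MIN(salary) >= 116409

Result:
dept      | MIN(salary)
----------+------------
Marketing | 117061     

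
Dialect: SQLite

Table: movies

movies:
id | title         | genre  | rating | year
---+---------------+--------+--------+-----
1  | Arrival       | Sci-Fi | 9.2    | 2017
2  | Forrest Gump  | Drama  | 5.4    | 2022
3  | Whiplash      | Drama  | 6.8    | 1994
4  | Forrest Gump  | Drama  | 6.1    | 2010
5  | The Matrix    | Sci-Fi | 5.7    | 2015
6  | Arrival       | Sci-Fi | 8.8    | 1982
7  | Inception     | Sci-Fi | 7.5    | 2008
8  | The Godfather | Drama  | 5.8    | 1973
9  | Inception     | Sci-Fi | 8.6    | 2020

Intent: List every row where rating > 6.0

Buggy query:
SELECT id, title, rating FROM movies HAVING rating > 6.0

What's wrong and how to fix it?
Bug: HAVING filters the output of aggregation, but this query has no GROUP BY and no aggregate functions, so SQLite rejects it (HAVING clause on a non-aggregate query); the condition here is per row

Fix: Replace HAVING with WHERE since the condition applies to individual rows

Corrected query:
SELECT id, title, rating FROM movies WHERE rating > 6.0

Result:
id | title        | rating
---+--------------+-------
1  | Arrival      | 9.2   
3  | Whiplash     | 6.8   
4  | Forrest Gump | 6.1   
6  | Arrival      | 8.8   
7  | Inception    | 7.5   
9  | Inception    | 8.6   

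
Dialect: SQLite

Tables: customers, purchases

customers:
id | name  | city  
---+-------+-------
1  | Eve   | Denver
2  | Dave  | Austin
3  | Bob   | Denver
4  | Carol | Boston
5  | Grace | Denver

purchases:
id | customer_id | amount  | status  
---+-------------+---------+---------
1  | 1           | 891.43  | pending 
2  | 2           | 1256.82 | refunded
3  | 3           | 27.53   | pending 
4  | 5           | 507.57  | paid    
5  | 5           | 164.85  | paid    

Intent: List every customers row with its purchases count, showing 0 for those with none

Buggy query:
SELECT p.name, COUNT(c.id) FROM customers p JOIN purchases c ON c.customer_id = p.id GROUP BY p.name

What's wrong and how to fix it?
Bug: An inner join excludes parents with zero children

Fix: Switch to LEFT JOIN to retain unmatched parent rows

Corrected query:
SELECT p.name, COUNT(c.id) FROM customers p LEFT JOIN purchases c ON c.customer_id = p.id GROUP BY p.name

Result:
name  | COUNT(c.id)
------+------------
Bob   | 1          
Carol | 0          
Dave  | 1          
Eve   | 1          
Grace | 2          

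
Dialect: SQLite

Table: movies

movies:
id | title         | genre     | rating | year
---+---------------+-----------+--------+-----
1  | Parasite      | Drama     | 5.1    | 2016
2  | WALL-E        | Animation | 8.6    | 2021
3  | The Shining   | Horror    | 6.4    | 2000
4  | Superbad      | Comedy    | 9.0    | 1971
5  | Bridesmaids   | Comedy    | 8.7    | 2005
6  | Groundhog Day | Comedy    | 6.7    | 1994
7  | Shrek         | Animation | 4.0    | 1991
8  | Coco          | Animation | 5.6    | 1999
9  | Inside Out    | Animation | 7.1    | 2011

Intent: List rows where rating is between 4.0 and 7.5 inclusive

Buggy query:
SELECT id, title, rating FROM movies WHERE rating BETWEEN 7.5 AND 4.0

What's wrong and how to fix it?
Bug: The bounds are reversed; BETWEEN a AND b requires a <= b to match anything

Fix: Swap the bounds so the smaller value comes first

Corrected query:
SELECT id, title, rating FROM movies WHERE rating BETWEEN 4.0 AND 7.5

Result:
id | title         | rating
---+---------------+-------
1  | Parasite      | 5.1   
3  | The Shining   | 6.4   
6  | Groundhog Day | 6.7   
7  | Shrek         | 4     
8  | Coco          | 5.6   
9  | Inside Out    | 7.1   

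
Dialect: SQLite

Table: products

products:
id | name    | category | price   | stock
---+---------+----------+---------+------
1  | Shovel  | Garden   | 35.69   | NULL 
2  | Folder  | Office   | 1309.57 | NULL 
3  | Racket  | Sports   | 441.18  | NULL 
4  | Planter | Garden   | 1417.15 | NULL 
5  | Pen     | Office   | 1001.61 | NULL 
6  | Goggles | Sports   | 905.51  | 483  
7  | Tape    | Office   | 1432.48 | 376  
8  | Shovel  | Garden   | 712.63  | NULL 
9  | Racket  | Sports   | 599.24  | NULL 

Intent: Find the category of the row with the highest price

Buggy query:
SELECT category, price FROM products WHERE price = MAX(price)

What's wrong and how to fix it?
Bug: WHERE is evaluated per row; an aggregate over the whole table isn't defined there

Fix: Wrap MAX in a scalar subquery so WHERE compares against a single value

Corrected query:
SELECT category, price FROM products WHERE price = (SELECT MAX(price) FROM products)

Result:
category | price  
---------+--------
Office   | 1432.48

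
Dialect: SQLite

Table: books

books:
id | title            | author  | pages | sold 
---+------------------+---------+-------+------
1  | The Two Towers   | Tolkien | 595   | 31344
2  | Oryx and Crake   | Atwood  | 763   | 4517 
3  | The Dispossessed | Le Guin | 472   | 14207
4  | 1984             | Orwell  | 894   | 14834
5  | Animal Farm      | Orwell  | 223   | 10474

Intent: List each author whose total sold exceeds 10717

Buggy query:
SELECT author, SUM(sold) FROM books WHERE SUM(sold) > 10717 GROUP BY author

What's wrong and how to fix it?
Bug: Aggregate functions cannot appear in a WHERE clause

Fix: Use HAVING (which filters groups after aggregation) instead of WHERE

Corrected query:
SELECT author, SUM(sold) FROM books GROUP BY author HAVING SUM(sold) > 10717

Result:
author  | SUM(sold)
--------+----------
Le Guin | 14207    
Orwell  | 25308    
Tolkien | 31344    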